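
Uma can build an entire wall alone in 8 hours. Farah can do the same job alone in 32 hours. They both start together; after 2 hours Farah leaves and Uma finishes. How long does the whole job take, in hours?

In the first 2 hours the combined rate is 5/32, so 5/16 of the job is done, leaving 11/16.
After Farah leaves the rate is 1/8 per hour; the remaining 11/16 takes 11/2 hours.
Total = 2 + 11/2 = 15/2 hours.

15/2 hours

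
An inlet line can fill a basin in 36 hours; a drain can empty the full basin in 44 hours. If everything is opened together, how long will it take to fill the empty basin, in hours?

198 hours

Net rate = 1/36 − 1/44 = (11 − 9)/396 = 2/396 = 1/198 per hour.
Filling time = 1 ÷ (1/198) = 198 hours.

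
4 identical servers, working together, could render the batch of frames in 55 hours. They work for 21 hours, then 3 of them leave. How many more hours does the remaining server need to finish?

136 hours

One server does 1/220 of the job per hour.
After 21 hours with 4 servers, 21/55 is done (34/55 left).
With 1 server the rate is 1/220, so the rest takes 34/55 ÷ 1/220 = 136 hours.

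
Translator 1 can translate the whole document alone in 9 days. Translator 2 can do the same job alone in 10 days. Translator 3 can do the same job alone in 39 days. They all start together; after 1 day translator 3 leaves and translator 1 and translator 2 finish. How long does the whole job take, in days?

60/13 days

In the first 1 day the combined rate is 277/1170, so 277/1170 of the job is done, leaving 893/1170.
After translator 3 leaves the rate is 19/90 per day; the remaining 893/1170 takes 47/13 days.
Total = 1 + 47/13 = 60/13 days.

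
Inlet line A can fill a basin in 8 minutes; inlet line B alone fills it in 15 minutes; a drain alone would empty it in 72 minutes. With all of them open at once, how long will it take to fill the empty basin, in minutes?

45/8 minutes

Net rate = 1/8 + 1/15 − 1/72 = (45 + 24 − 5)/360 = 64/360 = 8/45 per minute.
Filling time = 1 ÷ (8/45) = 45/8 minutes.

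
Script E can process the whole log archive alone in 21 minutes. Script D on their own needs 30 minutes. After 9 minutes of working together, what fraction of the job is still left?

19/70

Combined rate: 1/21 + 1/30 = (10 + 7)/210 = 17/210 per minute.
In 9 minutes they complete 9·17/210 = 51/70 of the job.
So 19/70 remains.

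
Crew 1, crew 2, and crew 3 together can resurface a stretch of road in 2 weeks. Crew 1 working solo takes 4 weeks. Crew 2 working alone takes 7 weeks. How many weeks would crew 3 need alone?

Combined rate is 1/2 per week.
Known contribution: 1/4 + 1/7 = (7 + 4)/28 = 11/28 per week.
So crew 3's rate is 1/2 − 11/28 = 3/28, meaning 28/3 weeks alone.

28/3 weeks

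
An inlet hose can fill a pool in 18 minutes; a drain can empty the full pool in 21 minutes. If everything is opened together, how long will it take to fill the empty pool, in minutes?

Net rate = 1/18 − 1/21 = (7 − 6)/126 = 1/126 per minute.
Filling time = 1 ÷ (1/126) = 126 minutes.

126 minutes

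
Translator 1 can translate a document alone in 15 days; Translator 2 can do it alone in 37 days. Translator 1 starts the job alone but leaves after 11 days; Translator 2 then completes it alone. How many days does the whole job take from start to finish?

In 11 days Translator 1 does 11/15 of the job, leaving 4/15.
Translator 2 works at 1/37 per day, so finishing takes 4/15 ÷ 1/37 = 148/15 days.
Total time = 11 + 148/15 = 313/15 days.

313/15 days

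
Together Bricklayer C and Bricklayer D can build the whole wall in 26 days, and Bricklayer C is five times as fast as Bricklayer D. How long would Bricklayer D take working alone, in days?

Let Bricklayer D's rate be r; then Bricklayer C's rate is 5r, so together (5 + 1)r = 6r = 1/26.
Thus r = 1/156 per day.
Bricklayer D alone: 156 days; Bricklayer C alone: 156/5 days.

156 days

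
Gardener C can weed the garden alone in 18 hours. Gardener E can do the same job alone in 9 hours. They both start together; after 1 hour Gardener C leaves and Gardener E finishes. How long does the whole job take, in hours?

In the first 1 hour the combined rate is 1/6, so 1/6 of the job is done, leaving 5/6.
After Gardener C leaves the rate is 1/9 per hour; the remaining 5/6 takes 15/2 hours.
Total = 1 + 15/2 = 17/2 hours.

17/2 hours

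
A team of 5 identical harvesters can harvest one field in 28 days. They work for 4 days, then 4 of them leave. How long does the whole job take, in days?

124 days

One harvester does 1/140 of the job per day.
After 4 days with 5 harvesters, 1/7 is done (6/7 left).
With 1 harvester the rate is 1/140, so the rest takes 6/7 ÷ 1/140 = 120 days.
Total = 4 + 120 = 124 days.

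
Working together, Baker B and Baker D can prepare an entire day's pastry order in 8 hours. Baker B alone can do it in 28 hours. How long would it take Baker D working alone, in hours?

56/5 hours

Combined rate is 1/8 per hour.
Known contribution: 1/28 per hour.
So Baker D's rate is 1/8 − 1/28 = 5/56, meaning 56/5 hours alone.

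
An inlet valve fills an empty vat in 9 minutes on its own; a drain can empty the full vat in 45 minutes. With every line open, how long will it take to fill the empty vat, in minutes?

Net rate = 1/9 − 1/45 = (5 − 1)/45 = 4/45 per minute.
Filling time = 1 ÷ (4/45) = 45/4 minutes.

45/4 minutes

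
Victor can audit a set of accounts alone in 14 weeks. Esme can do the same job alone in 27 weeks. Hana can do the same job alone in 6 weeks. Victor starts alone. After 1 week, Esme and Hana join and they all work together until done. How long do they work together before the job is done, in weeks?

27/8 weeks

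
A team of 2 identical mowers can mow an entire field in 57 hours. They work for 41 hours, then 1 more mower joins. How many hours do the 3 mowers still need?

One mower does 1/114 of the job per hour.
After 41 hours with 2 mowers, 41/57 is done (16/57 left).
With 3 mowers the rate is 3/114 = 1/38, so the rest takes 16/57 ÷ 1/38 = 32/3 hours.

32/3 hours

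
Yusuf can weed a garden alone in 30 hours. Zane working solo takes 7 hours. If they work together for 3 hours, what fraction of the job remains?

Combined rate: 1/30 + 1/7 = (7 + 30)/210 = 37/210 per hour.
In 3 hours they complete 3·37/210 = 37/70 of the job.
So 33/70 remains.

33/70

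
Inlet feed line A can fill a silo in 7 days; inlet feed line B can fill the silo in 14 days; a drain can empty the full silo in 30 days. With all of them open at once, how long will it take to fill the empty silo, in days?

105/19 days

Net rate = 1/7 + 1/14 − 1/30 = (30 + 15 − 7)/210 = 38/210 = 19/105 per day.
Filling time = 1 ÷ (19/105) = 105/19 days.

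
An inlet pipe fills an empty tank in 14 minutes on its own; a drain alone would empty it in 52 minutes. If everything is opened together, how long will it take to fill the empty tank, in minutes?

Net rate = 1/14 − 1/52 = (26 − 7)/364 = 19/364 per minute.
Filling time = 1 ÷ (19/364) = 364/19 minutes.

364/19 minutes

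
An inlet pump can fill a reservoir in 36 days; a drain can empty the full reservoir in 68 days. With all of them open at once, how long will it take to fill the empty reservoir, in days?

153/2 days

Net rate = 1/36 − 1/68 = (17 − 9)/612 = 8/612 = 2/153 per day.
Filling time = 1 ÷ (2/153) = 153/2 days.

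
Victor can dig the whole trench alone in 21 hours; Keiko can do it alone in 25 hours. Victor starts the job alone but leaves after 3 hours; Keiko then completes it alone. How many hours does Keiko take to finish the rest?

150/7 hours

In 3 hours Victor does 3/21 = 1/7 of the job, leaving 6/7.
Keiko works at 1/25 per hour, so finishing takes 6/7 ÷ 1/25 = 150/7 hours.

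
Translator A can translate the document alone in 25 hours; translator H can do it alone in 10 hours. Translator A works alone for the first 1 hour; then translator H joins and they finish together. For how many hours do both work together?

48/7 hours

In 1 hour translator A does 1/25 of the job, leaving 24/25.
Translator A and translator H together work at 7/50 per hour, so finishing takes 24/25 ÷ 7/50 = 48/7 hours.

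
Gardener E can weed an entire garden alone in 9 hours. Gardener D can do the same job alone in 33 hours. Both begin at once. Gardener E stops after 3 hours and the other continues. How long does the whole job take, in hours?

22 hours

In the first 3 hours the combined rate is 14/99, so 14/33 of the job is done, leaving 19/33.
After gardener E leaves the rate is 1/33 per hour; the remaining 19/33 takes 19 hours.
Total = 3 + 19 = 22 hours.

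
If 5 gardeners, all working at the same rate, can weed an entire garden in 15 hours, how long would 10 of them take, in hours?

15/2 hours

Total work is 5·15 = 75 gardener-hours.
With 10 gardeners: 75/10 = 15/2 hours.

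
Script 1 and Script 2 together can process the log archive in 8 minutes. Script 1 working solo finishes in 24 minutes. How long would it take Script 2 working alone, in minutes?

12 minutes

Combined rate is 1/8 per minute.
Known contribution: 1/24 per minute.
So Script 2's rate is 1/8 − 1/24 = 1/12, meaning 12 minutes alone.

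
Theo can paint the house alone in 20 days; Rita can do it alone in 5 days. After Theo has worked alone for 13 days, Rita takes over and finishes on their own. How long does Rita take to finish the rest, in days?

7/4 days

In 13 days Theo does 13/20 of the job, leaving 7/20.
Rita works at 1/5 per day, so finishing takes 7/20 ÷ 1/5 = 7/4 days.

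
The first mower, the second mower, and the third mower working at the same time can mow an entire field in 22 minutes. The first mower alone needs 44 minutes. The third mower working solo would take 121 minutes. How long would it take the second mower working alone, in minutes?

Combined rate is 1/22 per minute.
Known contribution: 1/44 + 1/121 = (11 + 4)/484 = 15/484 per minute.
So the second mower's rate is 1/22 − 15/484 = 7/484, meaning 484/7 minutes alone.

484/7 minutes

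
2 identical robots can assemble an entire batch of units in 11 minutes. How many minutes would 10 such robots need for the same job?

11/5 minutes

Total work is 2·11 = 22 robot-minutes.
With 10 robots: 22/10 = 11/5 minutes.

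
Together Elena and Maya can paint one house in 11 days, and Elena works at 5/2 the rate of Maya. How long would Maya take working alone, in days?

Let Maya's rate be r; then Elena's rate is (5/2)r, so together (5/2 + 1)r = (7/2)r = 1/11.
Thus r = 2/77 per day.
Maya alone: 77/2 days; Elena alone: 77/5 days.

77/2 days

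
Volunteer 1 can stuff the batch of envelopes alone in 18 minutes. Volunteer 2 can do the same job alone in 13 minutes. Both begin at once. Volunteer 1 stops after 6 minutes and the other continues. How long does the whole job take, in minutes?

26/3 minutes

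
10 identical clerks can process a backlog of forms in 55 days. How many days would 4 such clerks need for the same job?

275/2 days

Total work is 10·55 = 550 clerk-days.
With 4 clerks: 550/4 = 275/2 days.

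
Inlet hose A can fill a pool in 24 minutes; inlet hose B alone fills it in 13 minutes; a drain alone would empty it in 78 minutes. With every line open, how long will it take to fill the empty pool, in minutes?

104/11 minutes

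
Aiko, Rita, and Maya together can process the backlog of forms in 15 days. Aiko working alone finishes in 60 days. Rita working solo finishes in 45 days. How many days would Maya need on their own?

36 days

Combined rate is 1/15 per day.
Known contribution: 1/60 + 1/45 = (3 + 4)/180 = 7/180 per day.
So Maya's rate is 1/15 − 7/180 = 1/36, meaning 36 days alone.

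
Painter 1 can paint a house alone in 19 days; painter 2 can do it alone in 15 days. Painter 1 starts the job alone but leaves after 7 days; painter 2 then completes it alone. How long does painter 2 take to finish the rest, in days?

In 7 days painter 1 does 7/19 of the job, leaving 12/19.
Painter 2 works at 1/15 per day, so finishing takes 12/19 ÷ 1/15 = 180/19 days.

180/19 days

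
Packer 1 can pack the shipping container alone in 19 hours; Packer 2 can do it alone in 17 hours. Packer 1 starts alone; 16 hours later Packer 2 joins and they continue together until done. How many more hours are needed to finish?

17/12 hours

In 16 hours Packer 1 does 16/19 of the job, leaving 3/19.
Packer 1 and Packer 2 together work at 36/323 per hour, so finishing takes 3/19 ÷ 36/323 = 17/12 hours.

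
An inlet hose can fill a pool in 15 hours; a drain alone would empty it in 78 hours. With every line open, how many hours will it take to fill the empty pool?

Net rate = 1/15 − 1/78 = (26 − 5)/390 = 21/390 = 7/130 per hour.
Filling time = 1 ÷ (7/130) = 130/7 hours.

130/7 hours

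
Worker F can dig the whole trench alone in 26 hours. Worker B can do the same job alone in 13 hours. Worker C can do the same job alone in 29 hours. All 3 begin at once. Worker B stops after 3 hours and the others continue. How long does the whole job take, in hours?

In the first 3 hours the combined rate is 113/754, so 339/754 of the job is done, leaving 415/754.
After Worker B leaves the rate is 55/754 per hour; the remaining 415/754 takes 83/11 hours.
Total = 3 + 83/11 = 116/11 hours.

116/11 hours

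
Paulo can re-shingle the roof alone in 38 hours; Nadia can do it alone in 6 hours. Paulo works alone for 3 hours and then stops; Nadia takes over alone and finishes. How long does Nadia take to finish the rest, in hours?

In 3 hours Paulo does 3/38 of the job, leaving 35/38.
Nadia works at 1/6 per hour, so finishing takes 35/38 ÷ 1/6 = 105/19 hours.

105/19 hours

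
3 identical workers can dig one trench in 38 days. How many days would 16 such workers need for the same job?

Total work is 3·38 = 114 worker-days.
With 16 workers: 114/16 = 57/8 days.

57/8 days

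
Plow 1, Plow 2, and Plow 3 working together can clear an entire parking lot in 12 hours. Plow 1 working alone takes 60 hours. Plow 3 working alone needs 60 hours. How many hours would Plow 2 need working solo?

Combined rate is 1/12 per hour.
Known contribution: 1/60 + 1/60 = (1 + 1)/60 = 2/60 = 1/30 per hour.
So Plow 2's rate is 1/12 − 1/30 = 1/20, meaning 20 hours alone.

20 hours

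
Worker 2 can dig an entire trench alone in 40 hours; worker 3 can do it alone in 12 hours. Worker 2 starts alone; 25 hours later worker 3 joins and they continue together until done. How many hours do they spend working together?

45/13 hours

In 25 hours worker 2 does 25/40 = 5/8 of the job, leaving 3/8.
Worker 2 and worker 3 together work at 13/120 per hour, so finishing takes 3/8 ÷ 13/120 = 45/13 hours.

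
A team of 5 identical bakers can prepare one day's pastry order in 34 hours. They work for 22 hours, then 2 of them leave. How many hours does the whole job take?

42 hours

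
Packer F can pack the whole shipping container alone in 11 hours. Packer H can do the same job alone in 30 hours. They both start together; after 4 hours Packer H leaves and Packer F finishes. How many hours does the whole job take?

143/15 hours

In the first 4 hours the combined rate is 41/330, so 82/165 of the job is done, leaving 83/165.
After Packer H leaves the rate is 1/11 per hour; the remaining 83/165 takes 83/15 hours.
Total = 4 + 83/15 = 143/15 hours.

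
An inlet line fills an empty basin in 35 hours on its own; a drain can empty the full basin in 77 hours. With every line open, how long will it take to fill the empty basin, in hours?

385/6 hours

Net rate = 1/35 − 1/77 = (11 − 5)/385 = 6/385 per hour.
Filling time = 1 ÷ (6/385) = 385/6 hours.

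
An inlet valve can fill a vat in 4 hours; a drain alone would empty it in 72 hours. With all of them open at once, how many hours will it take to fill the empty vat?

Net rate = 1/4 − 1/72 = (18 − 1)/72 = 17/72 per hour.
Filling time = 1 ÷ (17/72) = 72/17 hours.

72/17 hours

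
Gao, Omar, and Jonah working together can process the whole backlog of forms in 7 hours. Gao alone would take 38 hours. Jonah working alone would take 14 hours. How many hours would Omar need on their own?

133/6 hours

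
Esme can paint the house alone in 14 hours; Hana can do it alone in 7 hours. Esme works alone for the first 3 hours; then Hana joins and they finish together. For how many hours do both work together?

11/3 hours

In 3 hours Esme does 3/14 of the job, leaving 11/14.
Esme and Hana together work at 3/14 per hour, so finishing takes 11/14 ÷ 3/14 = 11/3 hours.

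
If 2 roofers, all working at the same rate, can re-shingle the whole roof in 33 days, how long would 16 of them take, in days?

Total work is 2·33 = 66 roofer-days.
With 16 roofers: 66/16 = 33/8 days.

33/8 days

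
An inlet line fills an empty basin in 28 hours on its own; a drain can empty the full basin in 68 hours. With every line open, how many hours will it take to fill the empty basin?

Net rate = 1/28 − 1/68 = (17 − 7)/476 = 10/476 = 5/238 per hour.
Filling time = 1 ÷ (5/238) = 238/5 hours.

238/5 hours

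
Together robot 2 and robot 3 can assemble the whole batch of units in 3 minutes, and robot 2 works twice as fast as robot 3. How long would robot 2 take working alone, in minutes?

9/2 minutes

Let robot 3's rate be r; then robot 2's rate is 2r, so together (2 + 1)r = 3r = 1/3.
Thus r = 1/9 per minute.
Robot 3 alone: 9 minutes; robot 2 alone: 9/2 minutes.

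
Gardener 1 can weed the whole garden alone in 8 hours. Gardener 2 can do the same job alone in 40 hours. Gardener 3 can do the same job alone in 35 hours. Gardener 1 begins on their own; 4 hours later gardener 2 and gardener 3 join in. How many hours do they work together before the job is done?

In the first 4 hours gardener 1 alone does 4/8 = 1/2 of the job, leaving 1/2.
Once everyone is working, combined rate: 1/8 + 1/40 + 1/35 = (35 + 7 + 8)/280 = 50/280 = 5/28 per hour.
Remaining 1/2 at 5/28 per hour takes 14/5 hours.

14/5 hours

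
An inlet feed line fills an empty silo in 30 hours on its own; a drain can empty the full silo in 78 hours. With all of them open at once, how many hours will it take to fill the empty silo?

195/4 hours

Net rate = 1/30 − 1/78 = (13 − 5)/390 = 8/390 = 4/195 per hour.
Filling time = 1 ÷ (4/195) = 195/4 hours.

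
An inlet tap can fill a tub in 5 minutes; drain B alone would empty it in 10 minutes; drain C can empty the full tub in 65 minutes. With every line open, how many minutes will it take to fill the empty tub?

Net rate = 1/5 − 1/10 − 1/65 = (26 − 13 − 2)/130 = 11/130 per minute.
Filling time = 1 ÷ (11/130) = 130/11 minutes.

130/11 minutes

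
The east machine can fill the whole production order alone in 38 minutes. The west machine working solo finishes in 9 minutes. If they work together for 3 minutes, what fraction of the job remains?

67/114

Combined rate: 1/38 + 1/9 = (9 + 38)/342 = 47/342 per minute.
In 3 minutes they complete 3·47/342 = 47/114 of the job.
So 67/114 remains.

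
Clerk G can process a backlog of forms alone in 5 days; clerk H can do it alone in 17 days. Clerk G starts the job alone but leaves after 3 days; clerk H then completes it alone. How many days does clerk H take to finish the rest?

In 3 days clerk G does 3/5 of the job, leaving 2/5.
Clerk H works at 1/17 per day, so finishing takes 2/5 ÷ 1/17 = 34/5 days.

34/5 days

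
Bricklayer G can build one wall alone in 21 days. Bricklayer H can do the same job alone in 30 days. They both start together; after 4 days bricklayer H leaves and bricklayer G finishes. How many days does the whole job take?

91/5 days

In the first 4 days the combined rate is 17/210, so 34/105 of the job is done, leaving 71/105.
After bricklayer H leaves the rate is 1/21 per day; the remaining 71/105 takes 71/5 days.
Total = 4 + 71/5 = 91/5 days.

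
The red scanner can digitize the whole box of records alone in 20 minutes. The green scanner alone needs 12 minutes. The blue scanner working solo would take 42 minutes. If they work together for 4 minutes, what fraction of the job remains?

Combined rate: 1/20 + 1/12 + 1/42 = (21 + 35 + 10)/420 = 66/420 = 11/70 per minute.
In 4 minutes they complete 4·11/70 = 22/35 of the job.
So 13/35 remains.

13/35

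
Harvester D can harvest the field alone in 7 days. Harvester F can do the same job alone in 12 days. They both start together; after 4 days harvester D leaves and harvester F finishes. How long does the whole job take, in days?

36/7 days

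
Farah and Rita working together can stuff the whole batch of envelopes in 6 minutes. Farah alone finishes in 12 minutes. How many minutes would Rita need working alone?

Combined rate is 1/6 per minute.
Known contribution: 1/12 per minute.
So Rita's rate is 1/6 − 1/12 = 1/12, meaning 12 minutes alone.

12 minutes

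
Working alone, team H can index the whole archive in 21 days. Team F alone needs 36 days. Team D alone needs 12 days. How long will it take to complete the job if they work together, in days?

Combined rate: 1/21 + 1/36 + 1/12 = (12 + 7 + 21)/252 = 40/252 = 10/63 per day.
Time = 1 ÷ (10/63) = 63/10 days.

63/10 days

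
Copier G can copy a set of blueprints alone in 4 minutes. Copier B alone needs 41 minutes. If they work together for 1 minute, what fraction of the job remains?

Combined rate: 1/4 + 1/41 = (41 + 4)/164 = 45/164 per minute.
In 1 minute they complete 1·45/164 = 45/164 of the job.
So 119/164 remains.

119/164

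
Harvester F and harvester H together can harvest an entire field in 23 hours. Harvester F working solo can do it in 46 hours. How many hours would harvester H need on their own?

46 hours

Combined rate is 1/23 per hour.
Known contribution: 1/46 per hour.
So harvester H's rate is 1/23 − 1/46 = 1/46, meaning 46 hours alone.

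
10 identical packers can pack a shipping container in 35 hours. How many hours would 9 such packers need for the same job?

350/9 hours

Total work is 10·35 = 350 packer-hours.
With 9 packers: 350/9 hours.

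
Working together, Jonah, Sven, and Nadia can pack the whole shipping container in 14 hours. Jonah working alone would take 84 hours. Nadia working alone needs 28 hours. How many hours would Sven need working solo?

42 hours

Combined rate is 1/14 per hour.
Known contribution: 1/84 + 1/28 = (1 + 3)/84 = 4/84 = 1/21 per hour.
So Sven's rate is 1/14 − 1/21 = 1/42, meaning 42 hours alone.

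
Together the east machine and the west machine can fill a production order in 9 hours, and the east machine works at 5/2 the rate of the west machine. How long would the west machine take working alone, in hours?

Let the west machine's rate be r; then the east machine's rate is (5/2)r, so together (5/2 + 1)r = (7/2)r = 1/9.
Thus r = 2/63 per hour.
The west machine alone: 63/2 hours; the east machine alone: 63/5 hours.

63/2 hours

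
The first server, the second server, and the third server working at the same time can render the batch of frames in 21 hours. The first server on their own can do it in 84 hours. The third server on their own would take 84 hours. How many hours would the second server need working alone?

Combined rate is 1/21 per hour.
Known contribution: 1/84 + 1/84 = (1 + 1)/84 = 2/84 = 1/42 per hour.
So the second server's rate is 1/21 − 1/42 = 1/42, meaning 42 hours alone.

42 hours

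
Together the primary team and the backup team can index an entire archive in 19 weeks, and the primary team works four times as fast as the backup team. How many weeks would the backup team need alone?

95 weeks

Let the backup team's rate be r; then the primary team's rate is 4r, so together (4 + 1)r = 5r = 1/19.
Thus r = 1/95 per week.
The backup team alone: 95 weeks; the primary team alone: 95/4 weeks.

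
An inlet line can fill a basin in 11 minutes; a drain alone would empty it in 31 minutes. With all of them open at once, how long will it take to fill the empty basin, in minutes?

341/20 minutes

Net rate = 1/11 − 1/31 = (31 − 11)/341 = 20/341 per minute.
Filling time = 1 ÷ (20/341) = 341/20 minutes.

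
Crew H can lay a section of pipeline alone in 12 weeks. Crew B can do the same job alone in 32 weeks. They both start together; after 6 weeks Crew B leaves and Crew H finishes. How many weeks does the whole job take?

39/4 weeks

In the first 6 weeks the combined rate is 11/96, so 11/16 of the job is done, leaving 5/16.
After Crew B leaves the rate is 1/12 per week; the remaining 5/16 takes 15/4 weeks.
Total = 6 + 15/4 = 39/4 weeks.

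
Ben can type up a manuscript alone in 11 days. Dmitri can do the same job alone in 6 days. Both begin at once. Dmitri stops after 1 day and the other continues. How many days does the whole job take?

In the first 1 day the combined rate is 17/66, so 17/66 of the job is done, leaving 49/66.
After Dmitri leaves the rate is 1/11 per day; the remaining 49/66 takes 49/6 days.
Total = 1 + 49/6 = 55/6 days.

55/6 days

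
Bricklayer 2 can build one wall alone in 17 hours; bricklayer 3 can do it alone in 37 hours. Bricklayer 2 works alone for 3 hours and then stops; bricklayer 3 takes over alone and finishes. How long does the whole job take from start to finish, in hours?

In 3 hours bricklayer 2 does 3/17 of the job, leaving 14/17.
Bricklayer 3 works at 1/37 per hour, so finishing takes 14/17 ÷ 1/37 = 518/17 hours.
Total time = 3 + 518/17 = 569/17 hours.

569/17 hours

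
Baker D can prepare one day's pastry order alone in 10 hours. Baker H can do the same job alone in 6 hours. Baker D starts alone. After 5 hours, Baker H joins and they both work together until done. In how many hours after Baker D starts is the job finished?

55/8 hours

In the first 5 hours Baker D alone does 5/10 = 1/2 of the job, leaving 1/2.
Once everyone is working, combined rate: 1/10 + 1/6 = (3 + 5)/30 = 8/30 = 4/15 per hour.
Remaining 1/2 at 4/15 per hour takes 15/8 hours.
Total from the start = 5 + 15/8 = 55/8 hours.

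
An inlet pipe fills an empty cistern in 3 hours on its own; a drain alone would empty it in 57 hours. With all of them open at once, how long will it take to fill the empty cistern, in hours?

19/6 hours

Net rate = 1/3 − 1/57 = (19 − 1)/57 = 18/57 = 6/19 per hour.
Filling time = 1 ÷ (6/19) = 19/6 hours.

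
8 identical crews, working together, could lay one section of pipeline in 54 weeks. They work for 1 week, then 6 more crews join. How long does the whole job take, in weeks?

219/7 weeks

One crew does 1/432 of the job per week.
After 1 week with 8 crews, 1/54 is done (53/54 left).
With 14 crews the rate is 14/432 = 7/216, so the rest takes 53/54 ÷ 7/216 = 212/7 weeks.
Total = 1 + 212/7 = 219/7 weeks.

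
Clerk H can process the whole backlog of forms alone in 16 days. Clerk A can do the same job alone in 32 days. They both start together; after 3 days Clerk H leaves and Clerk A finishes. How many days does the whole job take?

In the first 3 days the combined rate is 3/32, so 9/32 of the job is done, leaving 23/32.
After Clerk H leaves the rate is 1/32 per day; the remaining 23/32 takes 23 days.
Total = 3 + 23 = 26 days.

26 days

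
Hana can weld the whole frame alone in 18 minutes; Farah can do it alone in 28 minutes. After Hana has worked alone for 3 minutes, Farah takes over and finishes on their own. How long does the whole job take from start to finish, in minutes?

79/3 minutes

In 3 minutes Hana does 3/18 = 1/6 of the job, leaving 5/6.
Farah works at 1/28 per minute, so finishing takes 5/6 ÷ 1/28 = 70/3 minutes.
Total time = 3 + 70/3 = 79/3 minutes.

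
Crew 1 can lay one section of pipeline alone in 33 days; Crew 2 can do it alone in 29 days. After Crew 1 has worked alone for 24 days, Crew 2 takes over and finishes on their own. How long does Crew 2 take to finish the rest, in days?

In 24 days Crew 1 does 24/33 = 8/11 of the job, leaving 3/11.
Crew 2 works at 1/29 per day, so finishing takes 3/11 ÷ 1/29 = 87/11 days.

87/11 days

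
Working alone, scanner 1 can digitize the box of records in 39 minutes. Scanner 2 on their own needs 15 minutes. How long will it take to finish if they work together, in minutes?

65/6 minutes

Combined rate: 1/39 + 1/15 = (5 + 13)/195 = 18/195 = 6/65 per minute.
Time = 1 ÷ (6/65) = 65/6 minutes.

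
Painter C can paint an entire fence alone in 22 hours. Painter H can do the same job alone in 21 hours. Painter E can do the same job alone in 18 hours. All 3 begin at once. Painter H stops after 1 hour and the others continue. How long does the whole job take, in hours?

66/7 hours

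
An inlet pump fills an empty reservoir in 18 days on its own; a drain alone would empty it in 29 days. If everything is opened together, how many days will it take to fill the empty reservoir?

Net rate = 1/18 − 1/29 = (29 − 18)/522 = 11/522 per day.
Filling time = 1 ÷ (11/522) = 522/11 days.

522/11 days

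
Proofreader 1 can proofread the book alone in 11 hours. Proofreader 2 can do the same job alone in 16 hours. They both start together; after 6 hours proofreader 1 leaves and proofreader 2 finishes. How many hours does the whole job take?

80/11 hours

In the first 6 hours the combined rate is 27/176, so 81/88 of the job is done, leaving 7/88.
After proofreader 1 leaves the rate is 1/16 per hour; the remaining 7/88 takes 14/11 hours.
Total = 6 + 14/11 = 80/11 hours.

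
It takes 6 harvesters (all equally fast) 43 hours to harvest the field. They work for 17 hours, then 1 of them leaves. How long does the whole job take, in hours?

241/5 hours

One harvester does 1/258 of the job per hour.
After 17 hours with 6 harvesters, 17/43 is done (26/43 left).
With 5 harvesters the rate is 5/258, so the rest takes 26/43 ÷ 5/258 = 156/5 hours.
Total = 17 + 156/5 = 241/5 hours.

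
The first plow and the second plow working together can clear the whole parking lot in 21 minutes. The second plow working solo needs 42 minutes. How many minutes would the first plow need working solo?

42 minutes

Combined rate is 1/21 per minute.
Known contribution: 1/42 per minute.
So the first plow's rate is 1/21 − 1/42 = 1/42, meaning 42 minutes alone.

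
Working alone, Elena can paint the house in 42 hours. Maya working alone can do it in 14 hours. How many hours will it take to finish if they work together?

Combined rate: 1/42 + 1/14 = (1 + 3)/42 = 4/42 = 2/21 per hour.
Time = 1 ÷ (2/21) = 21/2 hours.

21/2 hours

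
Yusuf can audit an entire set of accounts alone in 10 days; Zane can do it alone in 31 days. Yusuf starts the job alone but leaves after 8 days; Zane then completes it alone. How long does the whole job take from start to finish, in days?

71/5 days

In 8 days Yusuf does 8/10 = 4/5 of the job, leaving 1/5.
Zane works at 1/31 per day, so finishing takes 1/5 ÷ 1/31 = 31/5 days.
Total time = 8 + 31/5 = 71/5 days.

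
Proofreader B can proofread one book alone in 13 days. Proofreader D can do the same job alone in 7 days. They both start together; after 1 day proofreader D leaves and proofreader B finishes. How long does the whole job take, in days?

78/7 days

In the first 1 day the combined rate is 20/91, so 20/91 of the job is done, leaving 71/91.
After proofreader D leaves the rate is 1/13 per day; the remaining 71/91 takes 71/7 days.
Total = 1 + 71/7 = 78/7 days.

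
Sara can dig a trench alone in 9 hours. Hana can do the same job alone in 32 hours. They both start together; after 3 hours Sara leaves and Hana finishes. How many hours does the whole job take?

64/3 hours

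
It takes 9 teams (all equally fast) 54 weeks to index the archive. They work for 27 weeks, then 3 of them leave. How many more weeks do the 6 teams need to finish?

One team does 1/486 of the job per week.
After 27 weeks with 9 teams, 1/2 is done (1/2 left).
With 6 teams the rate is 6/486 = 1/81, so the rest takes 1/2 ÷ 1/81 = 81/2 weeks.

81/2 weeks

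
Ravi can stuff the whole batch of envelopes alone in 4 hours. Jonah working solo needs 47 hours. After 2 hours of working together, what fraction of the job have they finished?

Combined rate: 1/4 + 1/47 = (47 + 4)/188 = 51/188 per hour.
In 2 hours they complete 2·51/188 = 51/94 of the job.

51/94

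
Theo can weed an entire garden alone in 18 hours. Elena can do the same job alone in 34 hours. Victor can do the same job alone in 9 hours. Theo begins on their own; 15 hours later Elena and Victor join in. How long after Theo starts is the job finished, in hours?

In the first 15 hours Theo alone does 15/18 = 5/6 of the job, leaving 1/6.
Once everyone is working, combined rate: 1/18 + 1/34 + 1/9 = (17 + 9 + 34)/306 = 60/306 = 10/51 per hour.
Remaining 1/6 at 10/51 per hour takes 17/20 hours.
Total from the start = 15 + 17/20 = 317/20 hours.

317/20 hours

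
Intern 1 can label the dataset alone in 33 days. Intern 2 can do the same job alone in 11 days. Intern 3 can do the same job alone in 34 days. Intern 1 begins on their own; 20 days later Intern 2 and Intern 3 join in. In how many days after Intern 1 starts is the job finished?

294/13 days

In the first 20 days Intern 1 alone does 20/33 of the job, leaving 13/33.
Once everyone is working, combined rate: 1/33 + 1/11 + 1/34 = (34 + 102 + 33)/1122 = 169/1122 per day.
Remaining 13/33 at 169/1122 per day takes 34/13 days.
Total from the start = 20 + 34/13 = 294/13 days.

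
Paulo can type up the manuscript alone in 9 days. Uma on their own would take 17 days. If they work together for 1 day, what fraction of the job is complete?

Combined rate: 1/9 + 1/17 = (17 + 9)/153 = 26/153 per day.
In 1 day they complete 1·26/153 = 26/153 of the job.

26/153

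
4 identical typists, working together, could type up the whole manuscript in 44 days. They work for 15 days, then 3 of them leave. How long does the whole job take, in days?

One typist does 1/176 of the job per day.
After 15 days with 4 typists, 15/44 is done (29/44 left).
With 1 typist the rate is 1/176, so the rest takes 29/44 ÷ 1/176 = 116 days.
Total = 15 + 116 = 131 days.

131 days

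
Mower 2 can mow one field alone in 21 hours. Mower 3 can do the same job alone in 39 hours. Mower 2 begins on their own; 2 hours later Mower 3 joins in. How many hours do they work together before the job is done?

In the first 2 hours Mower 2 alone does 2/21 of the job, leaving 19/21.
Once everyone is working, combined rate: 1/21 + 1/39 = (13 + 7)/273 = 20/273 per hour.
Remaining 19/21 at 20/273 per hour takes 247/20 hours.

247/20 hours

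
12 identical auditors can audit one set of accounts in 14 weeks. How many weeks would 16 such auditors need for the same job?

21/2 weeks

Total work is 12·14 = 168 auditor-weeks.
With 16 auditors: 168/16 = 21/2 weeks.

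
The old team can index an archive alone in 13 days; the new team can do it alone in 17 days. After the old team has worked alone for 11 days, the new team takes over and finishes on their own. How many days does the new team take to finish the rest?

In 11 days the old team does 11/13 of the job, leaving 2/13.
The new team works at 1/17 per day, so finishing takes 2/13 ÷ 1/17 = 34/13 days.

34/13 days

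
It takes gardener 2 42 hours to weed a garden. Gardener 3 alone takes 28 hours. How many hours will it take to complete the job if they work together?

84/5 hours

With two workers the combined time is the product over the sum: 42·28/(42+28) = 1176/70 = 84/5 hours.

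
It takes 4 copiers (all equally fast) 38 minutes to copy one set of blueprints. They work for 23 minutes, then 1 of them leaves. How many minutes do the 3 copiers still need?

One copier does 1/152 of the job per minute.
After 23 minutes with 4 copiers, 23/38 is done (15/38 left).
With 3 copiers the rate is 3/152, so the rest takes 15/38 ÷ 3/152 = 20 minutes.

20 minutes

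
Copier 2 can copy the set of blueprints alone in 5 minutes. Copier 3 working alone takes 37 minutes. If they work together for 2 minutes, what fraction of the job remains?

Combined rate: 1/5 + 1/37 = (37 + 5)/185 = 42/185 per minute.
In 2 minutes they complete 2·42/185 = 84/185 of the job.
So 101/185 remains.

101/185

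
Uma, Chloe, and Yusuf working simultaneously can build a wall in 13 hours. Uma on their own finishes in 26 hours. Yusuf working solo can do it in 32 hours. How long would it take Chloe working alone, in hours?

416/3 hours

Combined rate is 1/13 per hour.
Known contribution: 1/26 + 1/32 = (16 + 13)/416 = 29/416 per hour.
So Chloe's rate is 1/13 − 29/416 = 3/416, meaning 416/3 hours alone.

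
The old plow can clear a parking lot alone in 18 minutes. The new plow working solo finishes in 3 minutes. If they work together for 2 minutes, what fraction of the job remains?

2/9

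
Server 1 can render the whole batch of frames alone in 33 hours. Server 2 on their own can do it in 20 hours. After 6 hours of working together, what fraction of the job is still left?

Combined rate: 1/33 + 1/20 = (20 + 33)/660 = 53/660 per hour.
In 6 hours they complete 6·53/660 = 53/110 of the job.
So 57/110 remains.

57/110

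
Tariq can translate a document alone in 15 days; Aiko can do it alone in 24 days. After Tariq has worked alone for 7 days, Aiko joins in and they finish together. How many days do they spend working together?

In 7 days Tariq does 7/15 of the job, leaving 8/15.
Tariq and Aiko together work at 13/120 per day, so finishing takes 8/15 ÷ 13/120 = 64/13 days.

64/13 days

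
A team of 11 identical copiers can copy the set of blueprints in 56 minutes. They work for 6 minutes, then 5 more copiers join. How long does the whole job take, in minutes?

323/8 minutes

One copier does 1/616 of the job per minute.
After 6 minutes with 11 copiers, 3/28 is done (25/28 left).
With 16 copiers the rate is 16/616 = 2/77, so the rest takes 25/28 ÷ 2/77 = 275/8 minutes.
Total = 6 + 275/8 = 323/8 minutes.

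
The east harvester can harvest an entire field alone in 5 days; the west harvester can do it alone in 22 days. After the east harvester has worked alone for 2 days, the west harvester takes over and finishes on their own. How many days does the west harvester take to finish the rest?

66/5 days

In 2 days the east harvester does 2/5 of the job, leaving 3/5.
The west harvester works at 1/22 per day, so finishing takes 3/5 ÷ 1/22 = 66/5 days.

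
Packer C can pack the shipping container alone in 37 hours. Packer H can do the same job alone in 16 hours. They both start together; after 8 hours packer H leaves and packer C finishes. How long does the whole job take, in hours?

In the first 8 hours the combined rate is 53/592, so 53/74 of the job is done, leaving 21/74.
After packer H leaves the rate is 1/37 per hour; the remaining 21/74 takes 21/2 hours.
Total = 8 + 21/2 = 37/2 hours.

37/2 hours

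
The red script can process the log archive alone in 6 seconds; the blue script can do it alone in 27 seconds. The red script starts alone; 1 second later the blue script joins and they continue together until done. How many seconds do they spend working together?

45/11 seconds

In 1 second the red script does 1/6 of the job, leaving 5/6.
The red script and the blue script together work at 11/54 per second, so finishing takes 5/6 ÷ 11/54 = 45/11 seconds.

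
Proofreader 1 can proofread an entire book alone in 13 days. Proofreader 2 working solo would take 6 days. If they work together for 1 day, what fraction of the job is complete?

19/78

Combined rate: 1/13 + 1/6 = (6 + 13)/78 = 19/78 per day.
In 1 day they complete 1·19/78 = 19/78 of the job.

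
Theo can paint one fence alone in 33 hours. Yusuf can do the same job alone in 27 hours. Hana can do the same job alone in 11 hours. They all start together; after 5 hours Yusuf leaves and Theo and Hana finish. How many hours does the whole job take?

121/18 hours

In the first 5 hours the combined rate is 47/297, so 235/297 of the job is done, leaving 62/297.
After Yusuf leaves the rate is 4/33 per hour; the remaining 62/297 takes 31/18 hours.
Total = 5 + 31/18 = 121/18 hours.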